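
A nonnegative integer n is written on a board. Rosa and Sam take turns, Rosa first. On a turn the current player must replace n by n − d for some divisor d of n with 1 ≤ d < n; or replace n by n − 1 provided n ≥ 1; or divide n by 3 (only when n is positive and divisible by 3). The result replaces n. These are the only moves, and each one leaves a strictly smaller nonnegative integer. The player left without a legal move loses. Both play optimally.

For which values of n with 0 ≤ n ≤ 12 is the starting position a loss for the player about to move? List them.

0, 2, 5, 7, 9, 11

Label each position W (a win for the player to move) or L (a loss). A position with no legal move is L; any other position is W exactly when some move reaches an L, and L when every move reaches a W.
n=0: no move → L
n=1: →0(L), so W
n=2: →1(W) only, which is W, so L
n=3: →2(L), so W
n=4: →2(L), so W
n=5: →4(W) only, which is W, so L
n=6: →2(L), so W
n=7: →6(W) only, which is W, so L
n=8: →7(L), so W
n=9: →3(W), 6(W), 8(W) — all W, so L
n=10: →5(L), so W
n=11: →10(W) only, which is W, so L
n=12: →9(L), so W
The losing starting values of n are exactly the entries labelled L in this table (6 of them).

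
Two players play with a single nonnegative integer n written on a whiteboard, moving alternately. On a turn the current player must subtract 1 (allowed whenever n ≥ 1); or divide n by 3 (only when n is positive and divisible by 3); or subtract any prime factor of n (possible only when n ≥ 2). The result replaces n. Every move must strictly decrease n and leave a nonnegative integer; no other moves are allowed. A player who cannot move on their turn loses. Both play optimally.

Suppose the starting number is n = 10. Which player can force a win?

The first player wins.

Build the W/L table. Terminal = L. A non-terminal position is W if it has a move to some L; otherwise it is L.
n=0: no move → L
n=1: reaches L-position 0 → W
n=2: reaches L-position 0 → W
n=3: reaches L-position 0 → W
n=4: only reaches 2(W), 3(W), all W → L
n=5: reaches L-position 0 → W
n=6: reaches L-position 4 → W
n=7: reaches L-position 0 → W
n=8: only reaches 6(W), 7(W), all W → L
n=9: reaches L-position 8 → W
n=10: reaches L-position 8 → W
From 10 the player to move can move to 8, reaching an L position.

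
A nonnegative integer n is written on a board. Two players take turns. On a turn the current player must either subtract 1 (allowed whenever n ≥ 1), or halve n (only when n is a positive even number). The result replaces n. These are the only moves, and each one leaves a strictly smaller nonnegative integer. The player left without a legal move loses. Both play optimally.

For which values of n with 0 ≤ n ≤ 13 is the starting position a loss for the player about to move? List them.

Build the W/L table. Terminal = L. A non-terminal position is W if it has a move to some L; otherwise it is L.
n=0: no move → L
n=1: can move to 0, which is L ⇒ W
n=2: the only move is to 1(W), a W ⇒ L
n=3: can move to 2, which is L ⇒ W
n=4: can move to 2, which is L ⇒ W
n=5: the only move is to 4(W), a W ⇒ L
n=6: can move to 5, which is L ⇒ W
n=7: the only move is to 6(W), a W ⇒ L
n=8: can move to 7, which is L ⇒ W
n=9: the only move is to 8(W), a W ⇒ L
n=10: can move to 5, which is L ⇒ W
n=11: the only move is to 10(W), a W ⇒ L
n=12: can move to 11, which is L ⇒ W
n=13: the only move is to 12(W), a W ⇒ L
The losing starting values of n are exactly the entries labelled L in this table (7 of them).

0, 2, 5, 7, 9, 11, 13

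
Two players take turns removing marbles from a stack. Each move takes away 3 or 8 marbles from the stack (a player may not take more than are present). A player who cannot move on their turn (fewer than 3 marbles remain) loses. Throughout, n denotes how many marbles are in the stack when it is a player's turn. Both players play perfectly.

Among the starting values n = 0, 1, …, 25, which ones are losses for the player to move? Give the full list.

Label each position W (a win for the player to move) or L (a loss). A position with no legal move is L; any other position is W exactly when some move reaches an L, and L when every move reaches a W.
n=0: no move → L
n=1: no move → L
n=2: no move → L
n=3: reaches L-position 0 → W
n=4: reaches L-position 1 → W
n=5: reaches L-position 2 → W
n=6: only reaches 3(W), which is W → L
n=7: only reaches 4(W), which is W → L
n=8: reaches L-position 0 → W
n=9: reaches L-position 6 → W
n=10: reaches L-position 7 → W
n=11: only reaches 8(W), 3(W), all W → L
n=12: only reaches 9(W), 4(W), all W → L
n=13: only reaches 10(W), 5(W), all W → L
n=14: reaches L-position 11 → W
n=15: reaches L-position 12 → W
n=16: reaches L-position 13 → W
n=17: only reaches 14(W), 9(W), all W → L
n=18: only reaches 15(W), 10(W), all W → L
n=19: reaches L-position 11 → W
n=20: reaches L-position 17 → W
n=21: reaches L-position 18 → W
n=22: only reaches 19(W), 14(W), all W → L
n=23: only reaches 20(W), 15(W), all W → L
n=24: only reaches 21(W), 16(W), all W → L
n=25: reaches L-position 22 → W
Reading off the rows marked L gives the requested list; there are 13 such values of n.

0, 1, 2, 6, 7, 11, 12, 13, 17, 18, 22, 23, 24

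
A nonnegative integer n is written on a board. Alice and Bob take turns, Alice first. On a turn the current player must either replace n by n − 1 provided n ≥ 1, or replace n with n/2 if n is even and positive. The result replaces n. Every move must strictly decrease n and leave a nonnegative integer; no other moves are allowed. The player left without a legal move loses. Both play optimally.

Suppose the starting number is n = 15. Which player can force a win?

Build the W/L table. Terminal = L. A non-terminal position is W if it has a move to some L; otherwise it is L.
n=0: no move → L
n=1: W (go to 0, an L position)
n=2: L (sole option 1(W) is W)
n=3: W (go to 2, an L position)
n=4: W (go to 2, an L position)
n=5: L (sole option 4(W) is W)
n=6: W (go to 5, an L position)
n=7: L (sole option 6(W) is W)
n=8: W (go to 7, an L position)
n=9: L (sole option 8(W) is W)
n=10: W (go to 5, an L position)
n=11: L (sole option 10(W) is W)
n=12: W (go to 11, an L position)
n=13: L (sole option 12(W) is W)
n=14: W (go to 7, an L position)
n=15: L (sole option 14(W) is W)
The starting position 15 is L: whatever Alice does, the opponent receives a W position.

Bob wins.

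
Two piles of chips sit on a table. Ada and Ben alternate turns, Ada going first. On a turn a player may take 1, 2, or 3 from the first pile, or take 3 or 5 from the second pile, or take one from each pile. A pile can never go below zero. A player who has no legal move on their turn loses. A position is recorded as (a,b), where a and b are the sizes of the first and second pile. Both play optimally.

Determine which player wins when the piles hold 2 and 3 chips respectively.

Build the W/L table. Terminal = L. A non-terminal position is W if it has a move to some L; otherwise it is L.
No move ever increases a pile, so every position that can arise here has a ≤ 2 and b ≤ 3; it is enough to label the cells with 0 ≤ a ≤ 2 and 0 ≤ b ≤ 3.
Every move lowers a or b (never raises either), so fill the grid row by row in increasing a, and left to right within a row: each cell's successors are then already labelled.
      b=0  b=1  b=2  b=3
a=0:    L    L    L    W
a=1:    W    W    W    W
a=2:    W    W    W    L
Cells with no legal move (terminal, hence L): (0,0), (0,1), (0,2).
The remaining L cells, each justified by listing all of its moves:
(2,3): L (options (1,3)(W), (0,3)(W), (2,0)(W), (1,2)(W) are all W)
Every other cell has at least one move into one of the L cells above, so it is W.
The starting position (2,3) is L: whatever Ada does, the opponent receives a W position.

Ben wins.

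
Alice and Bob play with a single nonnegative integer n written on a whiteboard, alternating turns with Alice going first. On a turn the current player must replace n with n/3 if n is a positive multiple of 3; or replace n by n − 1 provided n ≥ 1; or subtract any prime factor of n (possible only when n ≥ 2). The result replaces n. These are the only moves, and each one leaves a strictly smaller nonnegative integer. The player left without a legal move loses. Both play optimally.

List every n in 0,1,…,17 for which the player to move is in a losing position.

0, 4, 8, 14

Label each position W (a win for the player to move) or L (a loss). A position with no legal move is L; any other position is W exactly when some move reaches an L, and L when every move reaches a W.
n=0: no move → L
n=1: reaches L-position 0 → W
n=2: reaches L-position 0 → W
n=3: reaches L-position 0 → W
n=4: only reaches 2(W), 3(W), all W → L
n=5: reaches L-position 0 → W
n=6: reaches L-position 4 → W
n=7: reaches L-position 0 → W
n=8: only reaches 6(W), 7(W), all W → L
n=9: reaches L-position 8 → W
n=10: reaches L-position 8 → W
n=11: reaches L-position 0 → W
n=12: reaches L-position 4 → W
n=13: reaches L-position 0 → W
n=14: only reaches 7(W), 12(W), 13(W), all W → L
n=15: reaches L-position 14 → W
n=16: reaches L-position 14 → W
n=17: reaches L-position 0 → W
Reading off the rows marked L gives the requested list; there are 4 such values of n.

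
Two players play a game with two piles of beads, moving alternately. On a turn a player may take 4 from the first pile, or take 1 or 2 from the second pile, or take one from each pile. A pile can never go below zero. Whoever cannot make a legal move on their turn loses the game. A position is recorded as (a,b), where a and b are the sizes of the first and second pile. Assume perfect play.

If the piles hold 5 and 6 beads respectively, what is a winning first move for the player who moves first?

Move to (1,6).

Label each position W (a win for the player to move) or L (a loss). A position with no legal move is L; any other position is W exactly when some move reaches an L, and L when every move reaches a W.
No move ever increases a pile, so every position that can arise here has a ≤ 5 and b ≤ 6; it is enough to label the cells with 0 ≤ a ≤ 5 and 0 ≤ b ≤ 6.
Every move lowers a or b (never raises either), so fill the grid row by row in increasing a, and left to right within a row: each cell's successors are then already labelled.
      b=0  b=1  b=2  b=3  b=4  b=5  b=6
a=0:    L    W    W    L    W    W    L
a=1:    L    W    W    L    W    W    L
a=2:    L    W    W    L    W    W    L
a=3:    L    W    W    L    W    W    L
a=4:    W    W    L    W    W    L    W
a=5:    W    L    W    W    L    W    W
Cells with no legal move (terminal, hence L): (0,0), (1,0), (2,0), (3,0).
The remaining L cells, each justified by listing all of its moves:
(0,3): moves to (0,2)(W), (0,1)(W); every one is W ⇒ L
(0,6): moves to (0,5)(W), (0,4)(W); every one is W ⇒ L
(1,3): moves to (1,2)(W), (1,1)(W), (0,2)(W); every one is W ⇒ L
(1,6): moves to (1,5)(W), (1,4)(W), (0,5)(W); every one is W ⇒ L
(2,3): moves to (2,2)(W), (2,1)(W), (1,2)(W); every one is W ⇒ L
(2,6): moves to (2,5)(W), (2,4)(W), (1,5)(W); every one is W ⇒ L
(3,3): moves to (3,2)(W), (3,1)(W), (2,2)(W); every one is W ⇒ L
(3,6): moves to (3,5)(W), (3,4)(W), (2,5)(W); every one is W ⇒ L
(4,2): moves to (0,2)(W), (4,1)(W), (4,0)(W), (3,1)(W); every one is W ⇒ L
(4,5): moves to (0,5)(W), (4,4)(W), (4,3)(W), (3,4)(W); every one is W ⇒ L
(5,1): moves to (1,1)(W), (5,0)(W), (4,0)(W); every one is W ⇒ L
(5,4): moves to (1,4)(W), (5,3)(W), (5,2)(W), (4,3)(W); every one is W ⇒ L
Every other cell has at least one move into one of the L cells above, so it is W.
From (5,6), the L positions reachable in one move are: (1,6), (5,4), (4,5). Any move reaching one of these is winning.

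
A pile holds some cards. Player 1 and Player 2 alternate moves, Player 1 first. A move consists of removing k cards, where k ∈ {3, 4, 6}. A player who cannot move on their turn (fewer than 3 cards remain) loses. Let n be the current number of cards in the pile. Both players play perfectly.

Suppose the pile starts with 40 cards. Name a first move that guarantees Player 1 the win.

Classify positions by backward induction: terminal positions (no move available) are L. From any other position, the mover wins iff some move reaches an L.
n=0: no move → L
n=1: no move → L
n=2: no move → L
n=3: W (go to 0, an L position)
n=4: W (go to 1, an L position)
n=5: W (go to 2, an L position)
n=6: W (go to 2, an L position)
n=7: W (go to 1, an L position)
n=8: W (go to 2, an L position)
n=9: L (options 6(W), 5(W), 3(W) are all W)
n=10: L (options 7(W), 6(W), 4(W) are all W)
n=11: L (options 8(W), 7(W), 5(W) are all W)
n=12: W (go to 9, an L position)
n=13: W (go to 10, an L position)
n=14: W (go to 11, an L position)
n=15: W (go to 11, an L position)
n=16: W (go to 10, an L position)
n=17: W (go to 11, an L position)
n=18: L (options 15(W), 14(W), 12(W) are all W)
n=19: L (options 16(W), 15(W), 13(W) are all W)
n=20: L (options 17(W), 16(W), 14(W) are all W)
n=21: W (go to 18, an L position)
n=22: W (go to 19, an L position)
n=23: W (go to 20, an L position)
n=24: W (go to 20, an L position)
n=25: W (go to 19, an L position)
n=26: W (go to 20, an L position)
n=27: L (options 24(W), 23(W), 21(W) are all W)
n=28: L (options 25(W), 24(W), 22(W) are all W)
n=29: L (options 26(W), 25(W), 23(W) are all W)
n=30: W (go to 27, an L position)
n=31: W (go to 28, an L position)
n=32: W (go to 29, an L position)
n=33: W (go to 29, an L position)
n=34: W (go to 28, an L position)
n=35: W (go to 29, an L position)
n=36: L (options 33(W), 32(W), 30(W) are all W)
n=37: L (options 34(W), 33(W), 31(W) are all W)
n=38: L (options 35(W), 34(W), 32(W) are all W)
n=39: W (go to 36, an L position)
n=40: W (go to 37, an L position)
From 40, the L positions reachable in one move are: 37, 36. Any move reaching one of these is winning.

Remove 3, leaving 37.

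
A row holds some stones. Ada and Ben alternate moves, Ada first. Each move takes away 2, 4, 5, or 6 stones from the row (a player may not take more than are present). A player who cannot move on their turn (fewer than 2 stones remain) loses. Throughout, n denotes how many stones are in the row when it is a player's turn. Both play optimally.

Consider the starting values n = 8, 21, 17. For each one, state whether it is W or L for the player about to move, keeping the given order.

Label each position W (a win for the player to move) or L (a loss). A position with no legal move is L; any other position is W exactly when some move reaches an L, and L when every move reaches a W.
n=0: no move → L
n=1: no move → L
n=2: W (go to 0, an L position)
n=3: W (go to 1, an L position)
n=4: W (go to 0, an L position)
n=5: W (go to 1, an L position)
n=6: W (go to 1, an L position)
n=7: W (go to 1, an L position)
n=8: L (options 6(W), 4(W), 3(W), 2(W) are all W)
n=9: L (options 7(W), 5(W), 4(W), 3(W) are all W)
n=10: W (go to 8, an L position)
n=11: W (go to 9, an L position)
n=12: W (go to 8, an L position)
n=13: W (go to 9, an L position)
n=14: W (go to 9, an L position)
n=15: W (go to 9, an L position)
n=16: L (options 14(W), 12(W), 11(W), 10(W) are all W)
n=17: L (options 15(W), 13(W), 12(W), 11(W) are all W)
n=18: W (go to 16, an L position)
n=19: W (go to 17, an L position)
n=20: W (go to 16, an L position)
n=21: W (go to 17, an L position)

8: L, 21: W, 17: L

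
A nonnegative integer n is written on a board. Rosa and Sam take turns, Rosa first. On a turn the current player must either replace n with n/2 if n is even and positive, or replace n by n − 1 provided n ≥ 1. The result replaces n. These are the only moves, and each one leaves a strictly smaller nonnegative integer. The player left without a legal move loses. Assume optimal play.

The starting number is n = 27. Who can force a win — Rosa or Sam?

Label each position W (a win for the player to move) or L (a loss). A position with no legal move is L; any other position is W exactly when some move reaches an L, and L when every move reaches a W.
n=0: no move → L
n=1: reaches L-position 0 → W
n=2: only reaches 1(W), which is W → L
n=3: reaches L-position 2 → W
n=4: reaches L-position 2 → W
n=5: only reaches 4(W), which is W → L
n=6: reaches L-position 5 → W
n=7: only reaches 6(W), which is W → L
n=8: reaches L-position 7 → W
n=9: only reaches 8(W), which is W → L
n=10: reaches L-position 5 → W
n=11: only reaches 10(W), which is W → L
n=12: reaches L-position 11 → W
n=13: only reaches 12(W), which is W → L
n=14: reaches L-position 7 → W
n=15: only reaches 14(W), which is W → L
n=16: reaches L-position 15 → W
n=17: only reaches 16(W), which is W → L
n=18: reaches L-position 9 → W
n=19: only reaches 18(W), which is W → L
n=20: reaches L-position 19 → W
n=21: only reaches 20(W), which is W → L
n=22: reaches L-position 11 → W
n=23: only reaches 22(W), which is W → L
n=24: reaches L-position 23 → W
n=25: only reaches 24(W), which is W → L
n=26: reaches L-position 13 → W
n=27: only reaches 26(W), which is W → L
The starting position 27 is L: whatever Rosa does, the opponent receives a W position.

Sam wins.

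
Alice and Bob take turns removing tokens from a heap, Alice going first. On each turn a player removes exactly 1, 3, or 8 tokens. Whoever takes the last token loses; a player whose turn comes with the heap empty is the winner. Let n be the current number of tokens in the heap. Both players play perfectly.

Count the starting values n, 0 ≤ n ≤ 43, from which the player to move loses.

Compute win/loss labels from the base case upward. A position with no move is W. Any other position is W if it can reach an L in one move, else L.
n=0: no move; the opponent has just taken the last token and therefore loses → W
n=1: L (sole option 0(W) is W)
n=2: W (go to 1, an L position)
n=3: L (options 2(W), 0(W) are all W)
n=4: W (go to 3, an L position)
n=5: L (options 4(W), 2(W) are all W)
n=6: W (go to 5, an L position)
n=7: L (options 6(W), 4(W) are all W)
n=8: W (go to 7, an L position)
n=9: W (go to 1, an L position)
n=10: W (go to 7, an L position)
n=11: W (go to 3, an L position)
n=12: L (options 11(W), 9(W), 4(W) are all W)
n=13: W (go to 12, an L position)
n=14: L (options 13(W), 11(W), 6(W) are all W)
n=15: W (go to 14, an L position)
n=16: L (options 15(W), 13(W), 8(W) are all W)
n=17: W (go to 16, an L position)
n=18: L (options 17(W), 15(W), 10(W) are all W)
n=19: W (go to 18, an L position)
n=20: W (go to 12, an L position)
n=21: W (go to 18, an L position)
n=22: W (go to 14, an L position)
n=23: L (options 22(W), 20(W), 15(W) are all W)
n=24: W (go to 23, an L position)
n=25: L (options 24(W), 22(W), 17(W) are all W)
n=26: W (go to 25, an L position)
n=27: L (options 26(W), 24(W), 19(W) are all W)
n=28: W (go to 27, an L position)
n=29: L (options 28(W), 26(W), 21(W) are all W)
n=30: W (go to 29, an L position)
n=31: W (go to 23, an L position)
n=32: W (go to 29, an L position)
n=33: W (go to 25, an L position)
n=34: L (options 33(W), 31(W), 26(W) are all W)
n=35: W (go to 34, an L position)
n=36: L (options 35(W), 33(W), 28(W) are all W)
n=37: W (go to 36, an L position)
n=38: L (options 37(W), 35(W), 30(W) are all W)
n=39: W (go to 38, an L position)
n=40: L (options 39(W), 37(W), 32(W) are all W)
n=41: W (go to 40, an L position)
n=42: W (go to 34, an L position)
n=43: W (go to 40, an L position)
L entries with 0 ≤ n ≤ 43: n = 1, 3, 5, 7, 12, 14, 16, 18, 23, 25, 27, 29, 34, 36, 38, 40; that makes 16.

16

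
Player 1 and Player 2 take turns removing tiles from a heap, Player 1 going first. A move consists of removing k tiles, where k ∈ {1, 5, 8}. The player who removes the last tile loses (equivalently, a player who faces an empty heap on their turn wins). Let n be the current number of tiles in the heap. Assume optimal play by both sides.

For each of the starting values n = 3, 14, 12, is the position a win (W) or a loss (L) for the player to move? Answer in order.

3: L, 14: L, 12: W

Build the W/L table. Terminal = W. A non-terminal position is W if it has a move to some L; otherwise it is L.
n=0: no move; the opponent has just taken the last tile and therefore loses → W
n=1: →0(W) only, which is W, so L
n=2: →1(L), so W
n=3: →2(W) only, which is W, so L
n=4: →3(L), so W
n=5: →4(W), 0(W) — all W, so L
n=6: →5(L), so W
n=7: →6(W), 2(W) — all W, so L
n=8: →7(L), so W
n=9: →1(L), so W
n=10: →5(L), so W
n=11: →3(L), so W
n=12: →7(L), so W
n=13: →5(L), so W
n=14: →13(W), 9(W), 6(W) — all W, so L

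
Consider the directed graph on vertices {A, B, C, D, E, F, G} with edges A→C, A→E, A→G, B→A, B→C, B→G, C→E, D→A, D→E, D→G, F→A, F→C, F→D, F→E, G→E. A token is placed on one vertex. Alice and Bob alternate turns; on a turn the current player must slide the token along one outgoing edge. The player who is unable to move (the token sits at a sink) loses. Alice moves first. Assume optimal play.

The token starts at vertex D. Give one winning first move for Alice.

Positions with no move are L. A position that does have a move is losing for the player to move precisely when every available move leads to a winning position for the opponent. Fill in the labels:
Every edge goes from a vertex to one that appears earlier in the order E, G, C, A, D, F, B, so processing vertices in that order labels each vertex after all of its successors.
E: no outgoing edge → L
G: reaches L-position E → W
C: reaches L-position E → W
A: reaches L-position E → W
D: reaches L-position E → W
F: reaches L-position E → W
B: only reaches A(W), C(W), G(W), all W → L
From D, the L positions reachable in one move are: E.

Move to E.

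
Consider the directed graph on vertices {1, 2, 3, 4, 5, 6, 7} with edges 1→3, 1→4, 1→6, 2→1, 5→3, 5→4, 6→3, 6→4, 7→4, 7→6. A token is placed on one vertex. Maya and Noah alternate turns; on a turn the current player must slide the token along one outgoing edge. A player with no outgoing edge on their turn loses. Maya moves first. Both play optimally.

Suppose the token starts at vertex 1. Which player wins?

Maya wins.

Work bottom-up. With no move the player to move loses. Otherwise the position is W if at least one move leads to an L position for the opponent, and L if every move leads to a W.
Every edge goes from a vertex to one that appears earlier in the order 3, 4, 6, 5, 1, 7, 2, so processing vertices in that order labels each vertex after all of its successors.
3: no outgoing edge → L
4: no outgoing edge → L
6: →4(L), so W
5: →4(L), so W
1: →4(L), so W
7: →4(L), so W
2: →1(W) only, which is W, so L
The starting position 1 is W: Maya should move to 4, handing over an L position.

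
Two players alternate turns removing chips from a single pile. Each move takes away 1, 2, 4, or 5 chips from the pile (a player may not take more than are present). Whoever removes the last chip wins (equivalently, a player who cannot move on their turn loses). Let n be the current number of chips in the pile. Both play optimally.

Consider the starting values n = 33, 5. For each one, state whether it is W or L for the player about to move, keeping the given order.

33: L, 5: W

Compute win/loss labels from the base case upward. A position with no move is L. Any other position is W if it can reach an L in one move, else L.
n=0: no move → L
n=1: can move to 0, which is L ⇒ W
n=2: can move to 0, which is L ⇒ W
n=3: moves to 2(W), 1(W); every one is W ⇒ L
n=4: can move to 3, which is L ⇒ W
n=5: can move to 3, which is L ⇒ W
n=6: moves to 5(W), 4(W), 2(W), 1(W); every one is W ⇒ L
n=7: can move to 6, which is L ⇒ W
n=8: can move to 6, which is L ⇒ W
n=9: moves to 8(W), 7(W), 5(W), 4(W); every one is W ⇒ L
n=10: can move to 9, which is L ⇒ W
n=11: can move to 9, which is L ⇒ W
n=12: moves to 11(W), 10(W), 8(W), 7(W); every one is W ⇒ L
n=13: can move to 12, which is L ⇒ W
n=14: can move to 12, which is L ⇒ W
n=15: moves to 14(W), 13(W), 11(W), 10(W); every one is W ⇒ L
n=16: can move to 15, which is L ⇒ W
n=17: can move to 15, which is L ⇒ W
n=18: moves to 17(W), 16(W), 14(W), 13(W); every one is W ⇒ L
n=19: can move to 18, which is L ⇒ W
n=20: can move to 18, which is L ⇒ W
n=21: moves to 20(W), 19(W), 17(W), 16(W); every one is W ⇒ L
n=22: can move to 21, which is L ⇒ W
n=23: can move to 21, which is L ⇒ W
n=24: moves to 23(W), 22(W), 20(W), 19(W); every one is W ⇒ L
n=25: can move to 24, which is L ⇒ W
n=26: can move to 24, which is L ⇒ W
n=27: moves to 26(W), 25(W), 23(W), 22(W); every one is W ⇒ L
n=28: can move to 27, which is L ⇒ W
n=29: can move to 27, which is L ⇒ W
n=30: moves to 29(W), 28(W), 26(W), 25(W); every one is W ⇒ L
n=31: can move to 30, which is L ⇒ W
n=32: can move to 30, which is L ⇒ W
n=33: moves to 32(W), 31(W), 29(W), 28(W); every one is W ⇒ L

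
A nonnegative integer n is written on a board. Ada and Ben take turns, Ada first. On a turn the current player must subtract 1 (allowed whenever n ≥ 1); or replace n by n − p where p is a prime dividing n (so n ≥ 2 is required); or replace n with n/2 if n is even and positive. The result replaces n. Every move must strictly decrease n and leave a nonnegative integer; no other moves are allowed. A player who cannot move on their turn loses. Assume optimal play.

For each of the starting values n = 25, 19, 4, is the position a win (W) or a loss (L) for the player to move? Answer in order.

25: W, 19: W, 4: L

Positions with no move are L. A position that does have a move is losing for the player to move precisely when every available move leads to a winning position for the opponent. Fill in the labels:
n=0: no move → L
n=1: W (go to 0, an L position)
n=2: W (go to 0, an L position)
n=3: W (go to 0, an L position)
n=4: L (options 2(W), 3(W) are all W)
n=5: W (go to 0, an L position)
n=6: W (go to 4, an L position)
n=7: W (go to 0, an L position)
n=8: W (go to 4, an L position)
n=9: L (options 6(W), 8(W) are all W)
n=10: W (go to 9, an L position)
n=11: W (go to 0, an L position)
n=12: W (go to 9, an L position)
n=13: W (go to 0, an L position)
n=14: L (options 7(W), 12(W), 13(W) are all W)
n=15: W (go to 14, an L position)
n=16: W (go to 14, an L position)
n=17: W (go to 0, an L position)
n=18: W (go to 9, an L position)
n=19: W (go to 0, an L position)
n=20: L (options 10(W), 15(W), 18(W), 19(W) are all W)
n=21: W (go to 14, an L position)
n=22: W (go to 20, an L position)
n=23: W (go to 0, an L position)
n=24: L (options 12(W), 21(W), 22(W), 23(W) are all W)
n=25: W (go to 20, an L position)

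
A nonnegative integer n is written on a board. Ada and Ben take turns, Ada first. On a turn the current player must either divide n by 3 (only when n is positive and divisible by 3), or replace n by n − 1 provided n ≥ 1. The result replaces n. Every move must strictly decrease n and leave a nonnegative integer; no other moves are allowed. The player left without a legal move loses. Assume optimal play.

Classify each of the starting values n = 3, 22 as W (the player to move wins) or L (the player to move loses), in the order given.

3: W, 22: L

Use the standard recursion: the mover loses at a terminal position; elsewhere, the mover wins exactly when some move hands the opponent an L position.
n=0: no move → L
n=1: →0(L), so W
n=2: →1(W) only, which is W, so L
n=3: →2(L), so W
n=4: →3(W) only, which is W, so L
n=5: →4(L), so W
n=6: →2(L), so W
n=7: →6(W) only, which is W, so L
n=8: →7(L), so W
n=9: →3(W), 8(W) — all W, so L
n=10: →9(L), so W
n=11: →10(W) only, which is W, so L
n=12: →4(L), so W
n=13: →12(W) only, which is W, so L
n=14: →13(L), so W
n=15: →5(W), 14(W) — all W, so L
n=16: →15(L), so W
n=17: →16(W) only, which is W, so L
n=18: →17(L), so W
n=19: →18(W) only, which is W, so L
n=20: →19(L), so W
n=21: →7(L), so W
n=22: →21(W) only, which is W, so L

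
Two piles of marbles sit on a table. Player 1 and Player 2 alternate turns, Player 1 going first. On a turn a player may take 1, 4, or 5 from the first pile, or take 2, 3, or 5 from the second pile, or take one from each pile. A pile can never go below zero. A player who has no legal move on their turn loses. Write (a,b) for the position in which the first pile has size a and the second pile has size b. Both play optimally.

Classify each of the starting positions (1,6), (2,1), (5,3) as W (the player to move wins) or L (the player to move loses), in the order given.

(1,6): W, (2,1): L, (5,3): W

Use the standard recursion: the mover loses at a terminal position; elsewhere, the mover wins exactly when some move hands the opponent an L position.
No move ever increases a pile, so every position that can arise here has a ≤ 5 and b ≤ 6; it is enough to label the cells with 0 ≤ a ≤ 5 and 0 ≤ b ≤ 6.
Every move lowers a or b (never raises either), so fill the grid row by row in increasing a, and left to right within a row: each cell's successors are then already labelled.
      b=0  b=1  b=2  b=3  b=4  b=5  b=6
a=0:    L    L    W    W    W    W    W
a=1:    W    W    W    L    L    W    W
a=2:    L    L    W    W    W    W    W
a=3:    W    W    W    L    L    W    W
a=4:    W    W    L    W    W    W    L
a=5:    W    W    W    W    W    L    W
Cells with no legal move (terminal, hence L): (0,0), (0,1).
The remaining L cells, each justified by listing all of its moves:
(1,3): L (options (0,3)(W), (1,1)(W), (1,0)(W), (0,2)(W) are all W)
(1,4): L (options (0,4)(W), (1,2)(W), (1,1)(W), (0,3)(W) are all W)
(2,0): L (sole option (1,0)(W) is W)
(2,1): L (options (1,1)(W), (1,0)(W) are all W)
(3,3): L (options (2,3)(W), (3,1)(W), (3,0)(W), (2,2)(W) are all W)
(3,4): L (options (2,4)(W), (3,2)(W), (3,1)(W), (2,3)(W) are all W)
(4,2): L (options (3,2)(W), (0,2)(W), (4,0)(W), (3,1)(W) are all W)
(4,6): L (options (3,6)(W), (0,6)(W), (4,4)(W), (4,3)(W), (4,1)(W), (3,5)(W) are all W)
(5,5): L (options (4,5)(W), (1,5)(W), (0,5)(W), (5,3)(W), (5,2)(W), (5,0)(W), (4,4)(W) are all W)
Every other cell has at least one move into one of the L cells above, so it is W.
(1,6): the move to (1,4) reaches an L cell, so W
(2,1): one of the L cells justified above, so L
(5,3): the move to (1,3) reaches an L cell, so W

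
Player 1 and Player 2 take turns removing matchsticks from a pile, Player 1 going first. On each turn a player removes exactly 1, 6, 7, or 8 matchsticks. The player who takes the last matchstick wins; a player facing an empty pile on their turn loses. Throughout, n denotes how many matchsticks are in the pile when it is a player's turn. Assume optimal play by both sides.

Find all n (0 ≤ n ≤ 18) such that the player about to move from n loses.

Positions with no move are L. A position that does have a move is losing for the player to move precisely when every available move leads to a winning position for the opponent. Fill in the labels:
n=0: no move → L
n=1: can move to 0, which is L ⇒ W
n=2: the only move is to 1(W), a W ⇒ L
n=3: can move to 2, which is L ⇒ W
n=4: the only move is to 3(W), a W ⇒ L
n=5: can move to 4, which is L ⇒ W
n=6: can move to 0, which is L ⇒ W
n=7: can move to 0, which is L ⇒ W
n=8: can move to 2, which is L ⇒ W
n=9: can move to 2, which is L ⇒ W
n=10: can move to 4, which is L ⇒ W
n=11: can move to 4, which is L ⇒ W
n=12: can move to 4, which is L ⇒ W
n=13: moves to 12(W), 7(W), 6(W), 5(W); every one is W ⇒ L
n=14: can move to 13, which is L ⇒ W
n=15: moves to 14(W), 9(W), 8(W), 7(W); every one is W ⇒ L
n=16: can move to 15, which is L ⇒ W
n=17: moves to 16(W), 11(W), 10(W), 9(W); every one is W ⇒ L
n=18: can move to 17, which is L ⇒ W
Reading off the rows marked L gives the requested list; there are 6 such values of n.

0, 2, 4, 13, 15, 17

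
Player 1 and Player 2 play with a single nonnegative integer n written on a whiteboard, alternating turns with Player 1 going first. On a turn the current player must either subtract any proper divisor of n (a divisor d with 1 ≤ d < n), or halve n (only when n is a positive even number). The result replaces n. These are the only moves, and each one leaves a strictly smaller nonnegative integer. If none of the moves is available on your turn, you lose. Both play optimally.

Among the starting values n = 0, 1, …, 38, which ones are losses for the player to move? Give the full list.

Label each position W (a win for the player to move) or L (a loss). A position with no legal move is L; any other position is W exactly when some move reaches an L, and L when every move reaches a W.
n=0: no move → L
n=1: no move → L
n=2: →1(L), so W
n=3: →2(W) only, which is W, so L
n=4: →3(L), so W
n=5: →4(W) only, which is W, so L
n=6: →3(L), so W
n=7: →6(W) only, which is W, so L
n=8: →7(L), so W
n=9: →6(W), 8(W) — all W, so L
n=10: →5(L), so W
n=11: →10(W) only, which is W, so L
n=12: →9(L), so W
n=13: →12(W) only, which is W, so L
n=14: →7(L), so W
n=15: →10(W), 12(W), 14(W) — all W, so L
n=16: →15(L), so W
n=17: →16(W) only, which is W, so L
n=18: →9(L), so W
n=19: →18(W) only, which is W, so L
n=20: →15(L), so W
n=21: →14(W), 18(W), 20(W) — all W, so L
n=22: →11(L), so W
n=23: →22(W) only, which is W, so L
n=24: →21(L), so W
n=25: →20(W), 24(W) — all W, so L
n=26: →13(L), so W
n=27: →18(W), 24(W), 26(W) — all W, so L
n=28: →21(L), so W
n=29: →28(W) only, which is W, so L
n=30: →15(L), so W
n=31: →30(W) only, which is W, so L
n=32: →31(L), so W
n=33: →22(W), 30(W), 32(W) — all W, so L
n=34: →17(L), so W
n=35: →28(W), 30(W), 34(W) — all W, so L
n=36: →27(L), so W
n=37: →36(W) only, which is W, so L
n=38: →19(L), so W
Reading off the rows marked L gives the requested list; there are 20 such values of n.

0, 1, 3, 5, 7, 9, 11, 13, 15, 17, 19, 21, 23, 25, 27, 29, 31, 33, 35, 37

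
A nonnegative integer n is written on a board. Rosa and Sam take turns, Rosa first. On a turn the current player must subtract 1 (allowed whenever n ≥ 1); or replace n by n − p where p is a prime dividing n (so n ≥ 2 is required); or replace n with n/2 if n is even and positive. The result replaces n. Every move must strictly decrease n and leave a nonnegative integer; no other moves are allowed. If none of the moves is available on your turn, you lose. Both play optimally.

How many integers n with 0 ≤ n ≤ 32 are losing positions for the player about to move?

Build the W/L table. Terminal = L. A non-terminal position is W if it has a move to some L; otherwise it is L.
n=0: no move → L
n=1: can move to 0, which is L ⇒ W
n=2: can move to 0, which is L ⇒ W
n=3: can move to 0, which is L ⇒ W
n=4: moves to 2(W), 3(W); every one is W ⇒ L
n=5: can move to 0, which is L ⇒ W
n=6: can move to 4, which is L ⇒ W
n=7: can move to 0, which is L ⇒ W
n=8: can move to 4, which is L ⇒ W
n=9: moves to 6(W), 8(W); every one is W ⇒ L
n=10: can move to 9, which is L ⇒ W
n=11: can move to 0, which is L ⇒ W
n=12: can move to 9, which is L ⇒ W
n=13: can move to 0, which is L ⇒ W
n=14: moves to 7(W), 12(W), 13(W); every one is W ⇒ L
n=15: can move to 14, which is L ⇒ W
n=16: can move to 14, which is L ⇒ W
n=17: can move to 0, which is L ⇒ W
n=18: can move to 9, which is L ⇒ W
n=19: can move to 0, which is L ⇒ W
n=20: moves to 10(W), 15(W), 18(W), 19(W); every one is W ⇒ L
n=21: can move to 14, which is L ⇒ W
n=22: can move to 20, which is L ⇒ W
n=23: can move to 0, which is L ⇒ W
n=24: moves to 12(W), 21(W), 22(W), 23(W); every one is W ⇒ L
n=25: can move to 20, which is L ⇒ W
n=26: can move to 24, which is L ⇒ W
n=27: can move to 24, which is L ⇒ W
n=28: can move to 14, which is L ⇒ W
n=29: can move to 0, which is L ⇒ W
n=30: moves to 15(W), 25(W), 27(W), 28(W), 29(W); every one is W ⇒ L
n=31: can move to 0, which is L ⇒ W
n=32: can move to 30, which is L ⇒ W
L entries with 0 ≤ n ≤ 32: n = 0, 4, 9, 14, 20, 24, 30; that makes 7.

7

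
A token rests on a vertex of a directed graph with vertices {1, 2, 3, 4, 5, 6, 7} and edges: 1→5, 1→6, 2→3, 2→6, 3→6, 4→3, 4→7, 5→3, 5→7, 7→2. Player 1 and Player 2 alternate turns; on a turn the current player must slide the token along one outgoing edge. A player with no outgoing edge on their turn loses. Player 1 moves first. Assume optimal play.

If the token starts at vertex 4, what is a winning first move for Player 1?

Move to 7.

Work bottom-up. With no move the player to move loses. Otherwise the position is W if at least one move leads to an L position for the opponent, and L if every move leads to a W.
Every edge goes from a vertex to one that appears earlier in the order 6, 3, 2, 7, 5, 1, 4, so processing vertices in that order labels each vertex after all of its successors.
6: no outgoing edge → L
3: W (go to 6, an L position)
2: W (go to 6, an L position)
7: L (sole option 2(W) is W)
5: W (go to 7, an L position)
1: W (go to 6, an L position)
4: W (go to 7, an L position)
From 4, the L positions reachable in one move are: 7.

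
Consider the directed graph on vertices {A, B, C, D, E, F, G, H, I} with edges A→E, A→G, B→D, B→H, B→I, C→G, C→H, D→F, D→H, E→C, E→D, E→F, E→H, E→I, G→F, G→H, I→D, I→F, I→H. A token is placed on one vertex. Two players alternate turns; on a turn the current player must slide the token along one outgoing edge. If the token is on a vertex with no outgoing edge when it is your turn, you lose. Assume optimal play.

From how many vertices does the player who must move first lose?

Work bottom-up. With no move the player to move loses. Otherwise the position is W if at least one move leads to an L position for the opponent, and L if every move leads to a W.
Every edge goes from a vertex to one that appears earlier in the order F, H, D, I, G, C, E, B, A, so processing vertices in that order labels each vertex after all of its successors.
F: no outgoing edge → L
H: no outgoing edge → L
D: reaches L-position H → W
I: reaches L-position H → W
G: reaches L-position H → W
C: reaches L-position H → W
E: reaches L-position H → W
B: reaches L-position H → W
A: only reaches E(W), G(W), all W → L
The L vertices are A, F, H; that is 3 in all.

3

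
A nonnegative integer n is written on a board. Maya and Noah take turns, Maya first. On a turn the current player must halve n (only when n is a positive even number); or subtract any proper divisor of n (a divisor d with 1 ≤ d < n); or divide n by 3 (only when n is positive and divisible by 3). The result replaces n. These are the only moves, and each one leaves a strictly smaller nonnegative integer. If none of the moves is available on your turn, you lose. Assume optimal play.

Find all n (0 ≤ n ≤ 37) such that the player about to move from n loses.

0, 1, 4, 7, 9, 11, 13, 15, 17, 19, 23, 25, 28, 31, 36

Label each position W (a win for the player to move) or L (a loss). A position with no legal move is L; any other position is W exactly when some move reaches an L, and L when every move reaches a W.
n=0: no move → L
n=1: no move → L
n=2: W (go to 1, an L position)
n=3: W (go to 1, an L position)
n=4: L (options 2(W), 3(W) are all W)
n=5: W (go to 4, an L position)
n=6: W (go to 4, an L position)
n=7: L (sole option 6(W) is W)
n=8: W (go to 4, an L position)
n=9: L (options 3(W), 6(W), 8(W) are all W)
n=10: W (go to 9, an L position)
n=11: L (sole option 10(W) is W)
n=12: W (go to 4, an L position)
n=13: L (sole option 12(W) is W)
n=14: W (go to 7, an L position)
n=15: L (options 5(W), 10(W), 12(W), 14(W) are all W)
n=16: W (go to 15, an L position)
n=17: L (sole option 16(W) is W)
n=18: W (go to 9, an L position)
n=19: L (sole option 18(W) is W)
n=20: W (go to 15, an L position)
n=21: W (go to 7, an L position)
n=22: W (go to 11, an L position)
n=23: L (sole option 22(W) is W)
n=24: W (go to 23, an L position)
n=25: L (options 20(W), 24(W) are all W)
n=26: W (go to 13, an L position)
n=27: W (go to 9, an L position)
n=28: L (options 14(W), 21(W), 24(W), 26(W), 27(W) are all W)
n=29: W (go to 28, an L position)
n=30: W (go to 15, an L position)
n=31: L (sole option 30(W) is W)
n=32: W (go to 28, an L position)
n=33: W (go to 11, an L position)
n=34: W (go to 17, an L position)
n=35: W (go to 28, an L position)
n=36: L (options 12(W), 18(W), 24(W), 27(W), 30(W), 32(W), 33(W), 34(W), 35(W) are all W)
n=37: W (go to 36, an L position)
Reading off the rows marked L gives the requested list; there are 15 such values of n.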